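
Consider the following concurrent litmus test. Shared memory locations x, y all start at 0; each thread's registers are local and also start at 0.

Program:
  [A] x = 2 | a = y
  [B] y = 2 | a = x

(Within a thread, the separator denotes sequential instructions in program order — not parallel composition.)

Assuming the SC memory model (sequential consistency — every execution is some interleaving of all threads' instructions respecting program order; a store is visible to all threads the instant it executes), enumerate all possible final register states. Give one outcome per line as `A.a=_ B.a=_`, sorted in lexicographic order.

A.a=0 B.a=2
A.a=2 B.a=0
A.a=2 B.a=2

outcome vector order: (A.a,B.a)
|SC outcomes| = 3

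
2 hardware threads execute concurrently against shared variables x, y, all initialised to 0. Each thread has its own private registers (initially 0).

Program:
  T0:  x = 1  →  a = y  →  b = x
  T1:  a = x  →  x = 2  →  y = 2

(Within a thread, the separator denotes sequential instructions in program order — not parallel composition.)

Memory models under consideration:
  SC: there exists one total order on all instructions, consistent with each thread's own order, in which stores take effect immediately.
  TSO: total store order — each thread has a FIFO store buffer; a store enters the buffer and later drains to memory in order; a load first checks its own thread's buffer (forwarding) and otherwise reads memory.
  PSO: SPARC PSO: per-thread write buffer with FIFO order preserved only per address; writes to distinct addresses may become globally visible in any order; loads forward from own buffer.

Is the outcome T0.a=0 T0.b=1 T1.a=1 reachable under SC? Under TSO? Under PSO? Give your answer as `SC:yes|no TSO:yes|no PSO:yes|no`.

outcome vector order: (T0.a,T0.b,T1.a)
under SC → (0,1,0), (0,1,1), (0,2,0), (0,2,1), (2,1,0), (2,2,0), (2,2,1)
under TSO → (0,1,0), (0,1,1), (0,2,0), (0,2,1), (2,1,0), (2,2,0), (2,2,1)
under PSO → (0,1,0), (0,1,1), (0,2,0), (0,2,1), (2,1,0), (2,1,1), (2,2,0), (2,2,1)
target (0,1,1) ∈ {SC,TSO,PSO}

SC:yes TSO:yes PSO:yes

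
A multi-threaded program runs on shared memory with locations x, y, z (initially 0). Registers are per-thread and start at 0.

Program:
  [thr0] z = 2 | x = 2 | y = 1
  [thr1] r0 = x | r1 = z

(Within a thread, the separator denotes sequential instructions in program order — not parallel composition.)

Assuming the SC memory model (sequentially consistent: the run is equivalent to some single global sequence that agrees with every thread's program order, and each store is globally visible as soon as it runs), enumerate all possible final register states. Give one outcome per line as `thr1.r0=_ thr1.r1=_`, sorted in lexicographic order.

outcome vector order: (thr1.r0,thr1.r1)
|SC outcomes| = 3

thr1.r0=0 thr1.r1=0
thr1.r0=0 thr1.r1=2
thr1.r0=2 thr1.r1=2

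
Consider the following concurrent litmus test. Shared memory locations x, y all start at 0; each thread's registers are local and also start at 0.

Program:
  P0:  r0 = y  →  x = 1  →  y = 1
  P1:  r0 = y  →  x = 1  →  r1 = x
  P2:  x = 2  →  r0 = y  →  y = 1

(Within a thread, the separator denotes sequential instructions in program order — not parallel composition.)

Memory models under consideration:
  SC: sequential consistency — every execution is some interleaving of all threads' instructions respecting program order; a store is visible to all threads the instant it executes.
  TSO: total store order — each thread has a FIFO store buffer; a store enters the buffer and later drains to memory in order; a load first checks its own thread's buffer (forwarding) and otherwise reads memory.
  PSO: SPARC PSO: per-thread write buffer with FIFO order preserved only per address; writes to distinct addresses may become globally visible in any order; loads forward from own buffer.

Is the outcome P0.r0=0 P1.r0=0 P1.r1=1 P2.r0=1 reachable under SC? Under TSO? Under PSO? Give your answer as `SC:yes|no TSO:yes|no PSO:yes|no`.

SC:yes TSO:yes PSO:yes

outcome vector order: (P0.r0,P1.r0,P1.r1,P2.r0)
SC: 10 outcomes — {<0 0 1 0>; <0 0 1 1>; <0 0 2 0>; <0 0 2 1>; <0 1 1 0>; <0 1 1 1>; <0 1 2 1>; <1 0 1 0>; <1 0 2 0>; <1 1 1 0>}
TSO: 11 outcomes — {<0 0 1 0>; <0 0 1 1>; <0 0 2 0>; <0 0 2 1>; <0 1 1 0>; <0 1 1 1>; <0 1 2 0>; <0 1 2 1>; <1 0 1 0>; <1 0 2 0>; <1 1 1 0>}
PSO: 12 outcomes — {<0 0 1 0>; <0 0 1 1>; <0 0 2 0>; <0 0 2 1>; <0 1 1 0>; <0 1 1 1>; <0 1 2 0>; <0 1 2 1>; <1 0 1 0>; <1 0 2 0>; <1 1 1 0>; <1 1 2 0>}
target <0 0 1 1> ∈ {SC,TSO,PSO}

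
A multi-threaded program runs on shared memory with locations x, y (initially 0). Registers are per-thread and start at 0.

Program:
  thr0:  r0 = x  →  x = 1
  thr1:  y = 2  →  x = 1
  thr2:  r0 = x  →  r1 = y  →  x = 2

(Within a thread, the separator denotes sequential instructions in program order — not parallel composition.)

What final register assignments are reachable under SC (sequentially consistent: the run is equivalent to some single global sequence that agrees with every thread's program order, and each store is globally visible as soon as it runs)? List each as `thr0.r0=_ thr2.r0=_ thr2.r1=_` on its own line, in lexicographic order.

thr0.r0=0 thr2.r0=0 thr2.r1=0
thr0.r0=0 thr2.r0=0 thr2.r1=2
thr0.r0=0 thr2.r0=1 thr2.r1=0
thr0.r0=0 thr2.r0=1 thr2.r1=2
thr0.r0=1 thr2.r0=0 thr2.r1=0
thr0.r0=1 thr2.r0=0 thr2.r1=2
thr0.r0=1 thr2.r0=1 thr2.r1=2
thr0.r0=2 thr2.r0=0 thr2.r1=0
thr0.r0=2 thr2.r0=0 thr2.r1=2
thr0.r0=2 thr2.r0=1 thr2.r1=2

outcome vector order: (thr0.r0,thr2.r0,thr2.r1)
|SC outcomes| = 10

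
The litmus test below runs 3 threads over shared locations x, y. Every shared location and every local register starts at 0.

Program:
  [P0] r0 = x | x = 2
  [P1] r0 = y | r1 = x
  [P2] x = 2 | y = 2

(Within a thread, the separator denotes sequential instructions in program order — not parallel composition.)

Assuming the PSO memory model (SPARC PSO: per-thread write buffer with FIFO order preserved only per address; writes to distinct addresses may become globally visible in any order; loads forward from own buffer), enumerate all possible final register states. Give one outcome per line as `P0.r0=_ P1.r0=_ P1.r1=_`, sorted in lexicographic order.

P0.r0=0 P1.r0=0 P1.r1=0
P0.r0=0 P1.r0=0 P1.r1=2
P0.r0=0 P1.r0=2 P1.r1=0
P0.r0=0 P1.r0=2 P1.r1=2
P0.r0=2 P1.r0=0 P1.r1=0
P0.r0=2 P1.r0=0 P1.r1=2
P0.r0=2 P1.r0=2 P1.r1=0
P0.r0=2 P1.r0=2 P1.r1=2

outcome vector order: (P0.r0,P1.r0,P1.r1)
|PSO outcomes| = 8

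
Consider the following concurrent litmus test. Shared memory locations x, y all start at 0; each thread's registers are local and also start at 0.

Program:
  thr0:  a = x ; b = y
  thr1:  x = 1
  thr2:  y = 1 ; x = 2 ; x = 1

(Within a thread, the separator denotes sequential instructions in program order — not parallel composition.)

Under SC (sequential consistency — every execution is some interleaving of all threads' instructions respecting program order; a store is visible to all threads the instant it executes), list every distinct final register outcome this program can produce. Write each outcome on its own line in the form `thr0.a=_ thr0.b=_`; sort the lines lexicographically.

thr0.a=0 thr0.b=0
thr0.a=0 thr0.b=1
thr0.a=1 thr0.b=0
thr0.a=1 thr0.b=1
thr0.a=2 thr0.b=1

outcome vector order: (thr0.a,thr0.b)
|SC outcomes| = 5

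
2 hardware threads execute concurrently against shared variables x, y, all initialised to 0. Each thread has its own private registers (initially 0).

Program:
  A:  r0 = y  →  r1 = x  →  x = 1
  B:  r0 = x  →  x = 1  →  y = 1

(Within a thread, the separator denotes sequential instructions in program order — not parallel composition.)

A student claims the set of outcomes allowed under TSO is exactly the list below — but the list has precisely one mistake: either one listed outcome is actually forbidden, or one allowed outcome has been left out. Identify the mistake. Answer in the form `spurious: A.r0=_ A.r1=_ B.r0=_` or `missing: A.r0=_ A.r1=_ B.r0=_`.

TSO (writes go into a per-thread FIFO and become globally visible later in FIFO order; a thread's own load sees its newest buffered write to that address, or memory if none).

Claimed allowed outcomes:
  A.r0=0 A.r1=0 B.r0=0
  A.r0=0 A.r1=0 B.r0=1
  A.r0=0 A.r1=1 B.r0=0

outcome vector order: (A.r0,A.r1,B.r0)
TSO: 4 outcomes — {0/0/0 0/0/1 0/1/0 1/1/0}
TSO∖claimed = {1/1/0}

missing: A.r0=1 A.r1=1 B.r0=0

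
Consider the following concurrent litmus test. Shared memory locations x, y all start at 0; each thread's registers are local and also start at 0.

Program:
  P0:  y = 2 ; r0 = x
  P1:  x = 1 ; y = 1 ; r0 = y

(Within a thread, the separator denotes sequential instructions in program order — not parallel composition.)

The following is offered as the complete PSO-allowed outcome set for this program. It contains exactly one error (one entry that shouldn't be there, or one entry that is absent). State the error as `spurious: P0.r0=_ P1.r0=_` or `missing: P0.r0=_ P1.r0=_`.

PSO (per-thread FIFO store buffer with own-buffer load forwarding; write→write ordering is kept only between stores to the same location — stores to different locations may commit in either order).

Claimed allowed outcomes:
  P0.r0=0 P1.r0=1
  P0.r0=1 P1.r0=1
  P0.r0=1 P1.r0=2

missing: P0.r0=0 P1.r0=2

outcome vector order: (P0.r0,P1.r0)
PSO: 4 outcomes — {01; 02; 11; 12}
PSO∖claimed = {02}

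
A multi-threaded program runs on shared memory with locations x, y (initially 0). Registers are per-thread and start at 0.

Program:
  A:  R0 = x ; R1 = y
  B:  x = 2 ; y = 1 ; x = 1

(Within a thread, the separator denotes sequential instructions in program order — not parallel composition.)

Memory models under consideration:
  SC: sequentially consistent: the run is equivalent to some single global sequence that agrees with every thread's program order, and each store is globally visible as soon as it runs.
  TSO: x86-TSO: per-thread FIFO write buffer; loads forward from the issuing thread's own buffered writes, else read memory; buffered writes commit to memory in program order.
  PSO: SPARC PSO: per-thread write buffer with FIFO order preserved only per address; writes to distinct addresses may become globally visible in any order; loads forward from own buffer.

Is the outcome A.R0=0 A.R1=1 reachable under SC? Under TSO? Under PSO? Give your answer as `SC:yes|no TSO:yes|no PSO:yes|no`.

outcome vector order: (A.R0,A.R1)
SC (5): 0/0; 0/1; 1/1; 2/0; 2/1
TSO (5): 0/0; 0/1; 1/1; 2/0; 2/1
PSO (6): 0/0; 0/1; 1/0; 1/1; 2/0; 2/1
target 0/1 ∈ {SC,TSO,PSO}

SC:yes TSO:yes PSO:yes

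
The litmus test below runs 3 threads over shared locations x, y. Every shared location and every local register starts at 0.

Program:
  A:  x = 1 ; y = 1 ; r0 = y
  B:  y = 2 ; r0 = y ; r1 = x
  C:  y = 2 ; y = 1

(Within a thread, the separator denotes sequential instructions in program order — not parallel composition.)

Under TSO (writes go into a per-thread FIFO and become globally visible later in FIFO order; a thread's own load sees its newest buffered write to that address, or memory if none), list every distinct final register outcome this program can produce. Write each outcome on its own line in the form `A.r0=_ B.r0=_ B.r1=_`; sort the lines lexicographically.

A.r0=1 B.r0=1 B.r1=0
A.r0=1 B.r0=1 B.r1=1
A.r0=1 B.r0=2 B.r1=0
A.r0=1 B.r0=2 B.r1=1
A.r0=2 B.r0=1 B.r1=1
A.r0=2 B.r0=2 B.r1=0
A.r0=2 B.r0=2 B.r1=1

outcome vector order: (A.r0,B.r0,B.r1)
|TSO outcomes| = 7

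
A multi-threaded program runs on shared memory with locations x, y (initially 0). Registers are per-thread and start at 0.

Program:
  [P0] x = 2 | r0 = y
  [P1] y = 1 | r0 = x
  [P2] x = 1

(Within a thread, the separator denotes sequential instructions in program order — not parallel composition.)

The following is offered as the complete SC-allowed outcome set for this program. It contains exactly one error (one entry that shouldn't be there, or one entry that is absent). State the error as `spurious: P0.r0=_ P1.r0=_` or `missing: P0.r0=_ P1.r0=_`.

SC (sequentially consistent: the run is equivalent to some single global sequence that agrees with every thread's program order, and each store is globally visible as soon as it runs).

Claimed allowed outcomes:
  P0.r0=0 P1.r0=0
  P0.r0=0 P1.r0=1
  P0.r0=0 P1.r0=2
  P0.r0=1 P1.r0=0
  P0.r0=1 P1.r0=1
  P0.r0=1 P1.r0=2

outcome vector order: (P0.r0,P1.r0)
SC: 5 outcomes — {(0,1); (0,2); (1,0); (1,1); (1,2)}
claimed∖SC = {(0,0)}

spurious: P0.r0=0 P1.r0=0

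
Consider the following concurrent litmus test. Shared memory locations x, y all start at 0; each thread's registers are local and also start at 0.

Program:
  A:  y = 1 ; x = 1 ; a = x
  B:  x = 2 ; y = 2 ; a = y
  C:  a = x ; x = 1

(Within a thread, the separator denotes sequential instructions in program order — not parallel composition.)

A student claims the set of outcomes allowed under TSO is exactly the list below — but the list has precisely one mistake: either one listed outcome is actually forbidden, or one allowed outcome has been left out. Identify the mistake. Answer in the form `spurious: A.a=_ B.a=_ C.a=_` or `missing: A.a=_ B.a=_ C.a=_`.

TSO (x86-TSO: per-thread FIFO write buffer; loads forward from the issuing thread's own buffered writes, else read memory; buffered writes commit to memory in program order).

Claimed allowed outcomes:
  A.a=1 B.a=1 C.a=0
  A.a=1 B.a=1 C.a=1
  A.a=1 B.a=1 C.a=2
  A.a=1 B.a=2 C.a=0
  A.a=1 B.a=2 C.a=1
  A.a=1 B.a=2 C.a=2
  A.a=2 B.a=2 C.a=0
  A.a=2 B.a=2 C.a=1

missing: A.a=2 B.a=2 C.a=2

outcome vector order: (A.a,B.a,C.a)
TSO (9): 1/1/0; 1/1/1; 1/1/2; 1/2/0; 1/2/1; 1/2/2; 2/2/0; 2/2/1; 2/2/2
TSO∖claimed = {2/2/2}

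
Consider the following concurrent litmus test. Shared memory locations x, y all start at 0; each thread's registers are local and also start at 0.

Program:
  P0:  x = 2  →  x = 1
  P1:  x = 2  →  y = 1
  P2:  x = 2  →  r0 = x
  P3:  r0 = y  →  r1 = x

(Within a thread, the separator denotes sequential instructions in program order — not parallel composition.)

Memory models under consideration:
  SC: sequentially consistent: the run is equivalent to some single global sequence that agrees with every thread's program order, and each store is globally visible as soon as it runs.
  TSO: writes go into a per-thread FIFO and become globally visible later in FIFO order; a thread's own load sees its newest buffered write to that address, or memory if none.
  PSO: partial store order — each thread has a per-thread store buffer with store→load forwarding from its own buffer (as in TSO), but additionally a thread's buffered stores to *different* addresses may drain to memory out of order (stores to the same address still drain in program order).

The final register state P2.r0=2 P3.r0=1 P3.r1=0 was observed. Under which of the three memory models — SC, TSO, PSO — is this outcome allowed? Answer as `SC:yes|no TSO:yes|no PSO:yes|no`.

outcome vector order: (P2.r0,P3.r0,P3.r1)
[SC] allowed = {(1,0,0) (1,0,1) (1,0,2) (1,1,1) (1,1,2) (2,0,0) (2,0,1) (2,0,2) (2,1,1) (2,1,2)}
[TSO] allowed = {(1,0,0) (1,0,1) (1,0,2) (1,1,1) (1,1,2) (2,0,0) (2,0,1) (2,0,2) (2,1,1) (2,1,2)}
[PSO] allowed = {(1,0,0) (1,0,1) (1,0,2) (1,1,0) (1,1,1) (1,1,2) (2,0,0) (2,0,1) (2,0,2) (2,1,0) (2,1,1) (2,1,2)}
target (2,1,0) ∈ {PSO}

SC:no TSO:no PSO:yes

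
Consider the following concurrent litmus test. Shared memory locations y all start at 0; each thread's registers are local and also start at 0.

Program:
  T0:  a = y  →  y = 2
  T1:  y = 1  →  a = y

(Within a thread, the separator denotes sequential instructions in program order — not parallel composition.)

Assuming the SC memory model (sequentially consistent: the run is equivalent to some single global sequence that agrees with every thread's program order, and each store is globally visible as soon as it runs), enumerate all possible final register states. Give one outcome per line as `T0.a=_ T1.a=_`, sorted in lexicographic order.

outcome vector order: (T0.a,T1.a)
|SC outcomes| = 4

T0.a=0 T1.a=1
T0.a=0 T1.a=2
T0.a=1 T1.a=1
T0.a=1 T1.a=2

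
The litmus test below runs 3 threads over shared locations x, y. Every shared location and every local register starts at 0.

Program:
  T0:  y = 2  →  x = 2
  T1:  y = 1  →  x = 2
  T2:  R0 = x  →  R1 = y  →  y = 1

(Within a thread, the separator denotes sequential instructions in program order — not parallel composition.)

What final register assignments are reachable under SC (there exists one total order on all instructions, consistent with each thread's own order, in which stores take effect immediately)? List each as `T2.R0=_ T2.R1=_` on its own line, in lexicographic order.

T2.R0=0 T2.R1=0
T2.R0=0 T2.R1=1
T2.R0=0 T2.R1=2
T2.R0=2 T2.R1=1
T2.R0=2 T2.R1=2

outcome vector order: (T2.R0,T2.R1)
|SC outcomes| = 5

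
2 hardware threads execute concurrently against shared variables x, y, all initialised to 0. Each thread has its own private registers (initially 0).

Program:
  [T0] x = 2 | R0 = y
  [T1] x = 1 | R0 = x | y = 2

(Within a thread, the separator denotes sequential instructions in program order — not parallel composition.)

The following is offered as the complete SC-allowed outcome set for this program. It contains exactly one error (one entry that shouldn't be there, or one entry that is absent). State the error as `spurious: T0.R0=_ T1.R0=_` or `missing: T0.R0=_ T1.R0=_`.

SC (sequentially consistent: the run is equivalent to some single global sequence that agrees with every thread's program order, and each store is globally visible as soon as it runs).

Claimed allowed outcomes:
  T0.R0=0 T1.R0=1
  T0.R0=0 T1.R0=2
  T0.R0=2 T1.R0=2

missing: T0.R0=2 T1.R0=1

outcome vector order: (T0.R0,T1.R0)
[SC] allowed = {01, 02, 21, 22}
SC∖claimed = {21}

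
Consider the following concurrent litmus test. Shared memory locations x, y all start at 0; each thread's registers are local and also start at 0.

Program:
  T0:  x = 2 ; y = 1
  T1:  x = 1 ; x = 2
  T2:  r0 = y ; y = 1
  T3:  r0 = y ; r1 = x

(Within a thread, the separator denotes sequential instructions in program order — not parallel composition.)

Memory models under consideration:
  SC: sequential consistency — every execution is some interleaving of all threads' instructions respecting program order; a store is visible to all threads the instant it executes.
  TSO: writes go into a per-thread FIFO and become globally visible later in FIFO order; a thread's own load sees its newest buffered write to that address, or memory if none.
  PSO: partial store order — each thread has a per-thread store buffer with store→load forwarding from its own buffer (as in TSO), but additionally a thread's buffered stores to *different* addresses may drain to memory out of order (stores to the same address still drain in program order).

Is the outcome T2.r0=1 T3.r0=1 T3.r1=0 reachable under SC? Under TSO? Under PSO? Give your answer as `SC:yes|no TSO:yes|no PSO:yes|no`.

outcome vector order: (T2.r0,T3.r0,T3.r1)
SC (11): 000, 001, 002, 010, 011, 012, 100, 101, 102, 111, 112
TSO (11): 000, 001, 002, 010, 011, 012, 100, 101, 102, 111, 112
PSO (12): 000, 001, 002, 010, 011, 012, 100, 101, 102, 110, 111, 112
target 110 ∈ {PSO}

SC:no TSO:no PSO:yes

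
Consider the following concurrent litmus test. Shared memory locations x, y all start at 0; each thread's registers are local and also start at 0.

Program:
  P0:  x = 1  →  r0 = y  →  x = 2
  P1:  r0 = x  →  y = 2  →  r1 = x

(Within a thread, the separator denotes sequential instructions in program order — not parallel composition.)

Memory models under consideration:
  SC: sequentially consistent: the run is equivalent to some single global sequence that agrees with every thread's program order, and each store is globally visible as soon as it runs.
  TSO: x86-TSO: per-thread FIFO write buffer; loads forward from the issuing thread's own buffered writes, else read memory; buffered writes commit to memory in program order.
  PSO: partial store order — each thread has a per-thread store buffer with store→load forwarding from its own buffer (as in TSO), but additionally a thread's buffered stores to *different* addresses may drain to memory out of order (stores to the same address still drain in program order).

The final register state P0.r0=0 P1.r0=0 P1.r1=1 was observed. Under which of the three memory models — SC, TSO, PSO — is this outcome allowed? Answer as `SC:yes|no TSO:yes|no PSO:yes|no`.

SC:yes TSO:yes PSO:yes

outcome vector order: (P0.r0,P1.r0,P1.r1)
SC: 10 outcomes — {(0,0,1) (0,0,2) (0,1,1) (0,1,2) (0,2,2) (2,0,0) (2,0,1) (2,0,2) (2,1,1) (2,1,2)}
TSO: 11 outcomes — {(0,0,0) (0,0,1) (0,0,2) (0,1,1) (0,1,2) (0,2,2) (2,0,0) (2,0,1) (2,0,2) (2,1,1) (2,1,2)}
PSO: 11 outcomes — {(0,0,0) (0,0,1) (0,0,2) (0,1,1) (0,1,2) (0,2,2) (2,0,0) (2,0,1) (2,0,2) (2,1,1) (2,1,2)}
target (0,0,1) ∈ {SC,TSO,PSO}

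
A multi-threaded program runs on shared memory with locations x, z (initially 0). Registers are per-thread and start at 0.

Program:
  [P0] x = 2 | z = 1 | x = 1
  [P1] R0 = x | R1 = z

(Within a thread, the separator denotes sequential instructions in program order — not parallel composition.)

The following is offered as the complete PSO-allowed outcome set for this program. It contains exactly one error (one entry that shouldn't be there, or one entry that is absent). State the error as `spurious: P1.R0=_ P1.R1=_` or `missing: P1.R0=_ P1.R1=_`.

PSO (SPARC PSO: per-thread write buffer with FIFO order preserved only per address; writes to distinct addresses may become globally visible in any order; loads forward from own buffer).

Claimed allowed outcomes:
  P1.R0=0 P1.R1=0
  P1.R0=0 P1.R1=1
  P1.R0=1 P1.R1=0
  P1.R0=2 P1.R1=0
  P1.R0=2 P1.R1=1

outcome vector order: (P1.R0,P1.R1)
PSO: 6 outcomes — {0/0, 0/1, 1/0, 1/1, 2/0, 2/1}
PSO∖claimed = {1/1}

missing: P1.R0=1 P1.R1=1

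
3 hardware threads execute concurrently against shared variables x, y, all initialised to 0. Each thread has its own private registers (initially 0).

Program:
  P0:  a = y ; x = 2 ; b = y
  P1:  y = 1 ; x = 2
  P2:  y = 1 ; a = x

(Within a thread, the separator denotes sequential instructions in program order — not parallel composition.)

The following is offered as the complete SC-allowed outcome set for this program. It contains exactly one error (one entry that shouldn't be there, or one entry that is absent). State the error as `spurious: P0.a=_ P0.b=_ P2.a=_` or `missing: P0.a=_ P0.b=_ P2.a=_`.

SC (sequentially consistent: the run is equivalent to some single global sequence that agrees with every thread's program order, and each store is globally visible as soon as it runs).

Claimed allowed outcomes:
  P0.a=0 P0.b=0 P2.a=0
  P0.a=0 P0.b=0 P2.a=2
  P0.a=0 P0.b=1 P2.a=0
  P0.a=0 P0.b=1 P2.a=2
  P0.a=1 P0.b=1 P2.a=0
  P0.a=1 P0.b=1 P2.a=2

outcome vector order: (P0.a,P0.b,P2.a)
under SC → 002; 010; 012; 110; 112
claimed∖SC = {000}

spurious: P0.a=0 P0.b=0 P2.a=0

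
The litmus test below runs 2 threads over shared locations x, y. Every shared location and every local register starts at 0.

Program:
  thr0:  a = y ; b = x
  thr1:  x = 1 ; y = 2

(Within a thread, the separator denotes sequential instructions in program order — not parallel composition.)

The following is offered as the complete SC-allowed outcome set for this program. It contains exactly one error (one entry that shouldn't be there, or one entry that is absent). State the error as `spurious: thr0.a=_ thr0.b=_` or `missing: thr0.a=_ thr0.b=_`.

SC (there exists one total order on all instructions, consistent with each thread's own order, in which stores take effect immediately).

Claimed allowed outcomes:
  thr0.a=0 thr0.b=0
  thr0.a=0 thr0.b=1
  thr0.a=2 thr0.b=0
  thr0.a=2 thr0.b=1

spurious: thr0.a=2 thr0.b=0

outcome vector order: (thr0.a,thr0.b)
[SC] allowed = {00 01 21}
claimed∖SC = {20}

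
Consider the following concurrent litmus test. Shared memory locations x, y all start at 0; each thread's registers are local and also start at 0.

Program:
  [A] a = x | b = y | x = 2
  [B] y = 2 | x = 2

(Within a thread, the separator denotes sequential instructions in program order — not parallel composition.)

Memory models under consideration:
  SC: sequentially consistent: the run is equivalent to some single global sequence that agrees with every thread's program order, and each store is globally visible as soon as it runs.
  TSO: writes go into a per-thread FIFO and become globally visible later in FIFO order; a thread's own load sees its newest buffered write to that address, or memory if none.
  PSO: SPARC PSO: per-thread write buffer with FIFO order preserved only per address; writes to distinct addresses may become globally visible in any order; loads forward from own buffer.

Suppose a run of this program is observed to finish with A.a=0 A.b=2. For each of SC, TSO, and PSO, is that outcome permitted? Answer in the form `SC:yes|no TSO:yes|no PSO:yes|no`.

SC:yes TSO:yes PSO:yes

outcome vector order: (A.a,A.b)
SC (3): <0 0>, <0 2>, <2 2>
TSO (3): <0 0>, <0 2>, <2 2>
PSO (4): <0 0>, <0 2>, <2 0>, <2 2>
target <0 2> ∈ {SC,TSO,PSO}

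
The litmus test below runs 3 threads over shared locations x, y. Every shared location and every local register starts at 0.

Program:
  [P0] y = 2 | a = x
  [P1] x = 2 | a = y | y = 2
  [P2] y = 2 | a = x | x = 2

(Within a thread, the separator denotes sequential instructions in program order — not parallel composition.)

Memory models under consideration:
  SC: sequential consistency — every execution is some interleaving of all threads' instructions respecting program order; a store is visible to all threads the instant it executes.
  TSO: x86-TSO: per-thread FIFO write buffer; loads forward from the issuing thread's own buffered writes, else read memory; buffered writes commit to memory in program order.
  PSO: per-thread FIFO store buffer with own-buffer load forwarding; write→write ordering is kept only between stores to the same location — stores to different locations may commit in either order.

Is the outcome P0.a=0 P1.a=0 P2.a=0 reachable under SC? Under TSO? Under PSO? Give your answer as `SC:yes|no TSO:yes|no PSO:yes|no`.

SC:no TSO:yes PSO:yes

outcome vector order: (P0.a,P1.a,P2.a)
[SC] allowed = {<0 2 0>; <0 2 2>; <2 0 2>; <2 2 0>; <2 2 2>}
[TSO] allowed = {<0 0 0>; <0 0 2>; <0 2 0>; <0 2 2>; <2 0 0>; <2 0 2>; <2 2 0>; <2 2 2>}
[PSO] allowed = {<0 0 0>; <0 0 2>; <0 2 0>; <0 2 2>; <2 0 0>; <2 0 2>; <2 2 0>; <2 2 2>}
target <0 0 0> ∈ {TSO,PSO}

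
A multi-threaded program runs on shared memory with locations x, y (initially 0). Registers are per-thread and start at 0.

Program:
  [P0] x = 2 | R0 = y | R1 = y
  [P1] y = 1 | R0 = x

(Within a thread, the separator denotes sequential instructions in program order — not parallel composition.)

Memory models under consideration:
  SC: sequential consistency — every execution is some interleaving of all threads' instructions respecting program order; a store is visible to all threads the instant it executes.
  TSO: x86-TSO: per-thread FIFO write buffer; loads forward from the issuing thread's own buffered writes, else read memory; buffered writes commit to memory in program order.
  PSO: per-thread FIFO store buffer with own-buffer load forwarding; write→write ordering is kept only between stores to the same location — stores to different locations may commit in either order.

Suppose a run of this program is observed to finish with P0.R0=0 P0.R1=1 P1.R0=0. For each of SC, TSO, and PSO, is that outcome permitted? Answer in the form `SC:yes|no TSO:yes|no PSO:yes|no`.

outcome vector order: (P0.R0,P0.R1,P1.R0)
under SC → <0 0 2>; <0 1 2>; <1 1 0>; <1 1 2>
under TSO → <0 0 0>; <0 0 2>; <0 1 0>; <0 1 2>; <1 1 0>; <1 1 2>
under PSO → <0 0 0>; <0 0 2>; <0 1 0>; <0 1 2>; <1 1 0>; <1 1 2>
target <0 1 0> ∈ {TSO,PSO}

SC:no TSO:yes PSO:yes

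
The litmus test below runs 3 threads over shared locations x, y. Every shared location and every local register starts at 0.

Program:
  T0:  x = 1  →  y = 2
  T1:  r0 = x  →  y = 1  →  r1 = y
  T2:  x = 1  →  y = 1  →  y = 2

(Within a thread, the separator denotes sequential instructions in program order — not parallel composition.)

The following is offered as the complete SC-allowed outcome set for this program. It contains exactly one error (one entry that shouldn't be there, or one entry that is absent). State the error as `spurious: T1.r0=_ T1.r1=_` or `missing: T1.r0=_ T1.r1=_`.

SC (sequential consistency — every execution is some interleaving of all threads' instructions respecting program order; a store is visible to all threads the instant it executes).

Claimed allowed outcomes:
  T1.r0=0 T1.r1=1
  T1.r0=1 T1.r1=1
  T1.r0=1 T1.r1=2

missing: T1.r0=0 T1.r1=2

outcome vector order: (T1.r0,T1.r1)
SC: 4 outcomes — {(0,1) (0,2) (1,1) (1,2)}
SC∖claimed = {(0,2)}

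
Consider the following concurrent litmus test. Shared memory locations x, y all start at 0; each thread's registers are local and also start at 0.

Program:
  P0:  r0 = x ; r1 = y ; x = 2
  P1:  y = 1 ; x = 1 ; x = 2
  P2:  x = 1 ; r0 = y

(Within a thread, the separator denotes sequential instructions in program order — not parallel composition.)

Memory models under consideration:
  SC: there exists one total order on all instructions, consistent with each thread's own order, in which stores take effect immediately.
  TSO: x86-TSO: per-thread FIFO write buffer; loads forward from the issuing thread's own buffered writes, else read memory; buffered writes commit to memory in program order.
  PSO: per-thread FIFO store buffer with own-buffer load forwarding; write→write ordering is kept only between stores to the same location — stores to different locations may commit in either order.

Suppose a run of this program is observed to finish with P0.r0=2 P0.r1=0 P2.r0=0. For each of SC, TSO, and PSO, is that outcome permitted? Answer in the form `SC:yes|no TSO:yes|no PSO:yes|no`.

SC:no TSO:no PSO:yes

outcome vector order: (P0.r0,P0.r1,P2.r0)
SC (10): 0/0/0; 0/0/1; 0/1/0; 0/1/1; 1/0/0; 1/0/1; 1/1/0; 1/1/1; 2/1/0; 2/1/1
TSO (10): 0/0/0; 0/0/1; 0/1/0; 0/1/1; 1/0/0; 1/0/1; 1/1/0; 1/1/1; 2/1/0; 2/1/1
PSO (12): 0/0/0; 0/0/1; 0/1/0; 0/1/1; 1/0/0; 1/0/1; 1/1/0; 1/1/1; 2/0/0; 2/0/1; 2/1/0; 2/1/1
target 2/0/0 ∈ {PSO}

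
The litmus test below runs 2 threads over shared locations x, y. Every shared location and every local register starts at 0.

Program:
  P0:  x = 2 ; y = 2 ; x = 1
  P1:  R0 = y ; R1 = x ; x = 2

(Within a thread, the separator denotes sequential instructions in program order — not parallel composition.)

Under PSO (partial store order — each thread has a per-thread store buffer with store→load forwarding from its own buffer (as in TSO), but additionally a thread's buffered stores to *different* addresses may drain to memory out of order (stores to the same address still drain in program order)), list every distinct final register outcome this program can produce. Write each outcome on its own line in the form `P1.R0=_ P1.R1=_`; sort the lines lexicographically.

P1.R0=0 P1.R1=0
P1.R0=0 P1.R1=1
P1.R0=0 P1.R1=2
P1.R0=2 P1.R1=0
P1.R0=2 P1.R1=1
P1.R0=2 P1.R1=2

outcome vector order: (P1.R0,P1.R1)
|PSO outcomes| = 6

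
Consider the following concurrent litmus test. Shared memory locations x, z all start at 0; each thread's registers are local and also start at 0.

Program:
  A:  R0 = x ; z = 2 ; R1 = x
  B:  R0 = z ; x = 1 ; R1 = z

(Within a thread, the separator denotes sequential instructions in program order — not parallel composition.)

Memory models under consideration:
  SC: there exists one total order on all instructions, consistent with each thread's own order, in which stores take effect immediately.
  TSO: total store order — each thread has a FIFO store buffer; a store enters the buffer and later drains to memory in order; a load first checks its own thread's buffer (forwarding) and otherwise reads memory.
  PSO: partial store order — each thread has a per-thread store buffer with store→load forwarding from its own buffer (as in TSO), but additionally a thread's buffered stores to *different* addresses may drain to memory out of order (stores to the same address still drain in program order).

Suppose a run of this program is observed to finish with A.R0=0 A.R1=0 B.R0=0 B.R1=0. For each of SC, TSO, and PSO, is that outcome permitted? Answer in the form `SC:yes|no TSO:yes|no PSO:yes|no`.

outcome vector order: (A.R0,A.R1,B.R0,B.R1)
SC: 7 outcomes — {0002 0022 0100 0102 0122 1100 1102}
TSO: 8 outcomes — {0000 0002 0022 0100 0102 0122 1100 1102}
PSO: 8 outcomes — {0000 0002 0022 0100 0102 0122 1100 1102}
target 0000 ∈ {TSO,PSO}

SC:no TSO:yes PSO:yes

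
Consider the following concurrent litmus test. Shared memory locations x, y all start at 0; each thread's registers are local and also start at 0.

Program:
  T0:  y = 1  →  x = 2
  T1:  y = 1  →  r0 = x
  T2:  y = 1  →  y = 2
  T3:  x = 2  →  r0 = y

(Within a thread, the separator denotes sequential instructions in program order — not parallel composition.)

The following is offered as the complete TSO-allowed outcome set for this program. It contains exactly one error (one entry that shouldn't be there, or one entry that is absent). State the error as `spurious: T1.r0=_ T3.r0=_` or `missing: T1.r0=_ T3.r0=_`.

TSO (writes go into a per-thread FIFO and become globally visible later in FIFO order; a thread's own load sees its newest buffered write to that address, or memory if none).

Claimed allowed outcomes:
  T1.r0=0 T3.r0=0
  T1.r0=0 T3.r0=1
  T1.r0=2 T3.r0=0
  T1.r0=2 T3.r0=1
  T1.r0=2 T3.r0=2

outcome vector order: (T1.r0,T3.r0)
[TSO] allowed = {00, 01, 02, 20, 21, 22}
TSO∖claimed = {02}

missing: T1.r0=0 T3.r0=2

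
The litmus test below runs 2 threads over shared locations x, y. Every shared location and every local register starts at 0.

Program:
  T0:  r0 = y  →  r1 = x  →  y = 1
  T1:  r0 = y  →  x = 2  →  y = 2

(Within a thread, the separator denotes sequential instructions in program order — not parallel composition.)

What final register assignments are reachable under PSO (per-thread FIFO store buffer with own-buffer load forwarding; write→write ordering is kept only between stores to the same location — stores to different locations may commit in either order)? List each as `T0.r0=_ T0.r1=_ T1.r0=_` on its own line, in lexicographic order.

outcome vector order: (T0.r0,T0.r1,T1.r0)
|PSO outcomes| = 5

T0.r0=0 T0.r1=0 T1.r0=0
T0.r0=0 T0.r1=0 T1.r0=1
T0.r0=0 T0.r1=2 T1.r0=0
T0.r0=2 T0.r1=0 T1.r0=0
T0.r0=2 T0.r1=2 T1.r0=0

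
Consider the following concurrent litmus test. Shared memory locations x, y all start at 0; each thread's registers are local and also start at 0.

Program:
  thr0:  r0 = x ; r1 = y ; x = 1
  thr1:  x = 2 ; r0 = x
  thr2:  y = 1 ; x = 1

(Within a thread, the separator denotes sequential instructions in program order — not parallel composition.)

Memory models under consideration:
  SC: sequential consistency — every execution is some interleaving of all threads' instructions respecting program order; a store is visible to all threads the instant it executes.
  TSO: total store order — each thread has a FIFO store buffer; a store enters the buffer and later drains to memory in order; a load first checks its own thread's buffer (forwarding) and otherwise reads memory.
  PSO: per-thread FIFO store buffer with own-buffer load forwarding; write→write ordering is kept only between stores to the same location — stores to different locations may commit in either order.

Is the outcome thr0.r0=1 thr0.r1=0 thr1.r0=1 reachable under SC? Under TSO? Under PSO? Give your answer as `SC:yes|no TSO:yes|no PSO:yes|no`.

outcome vector order: (thr0.r0,thr0.r1,thr1.r0)
[SC] allowed = {001, 002, 011, 012, 111, 112, 201, 202, 211, 212}
[TSO] allowed = {001, 002, 011, 012, 111, 112, 201, 202, 211, 212}
[PSO] allowed = {001, 002, 011, 012, 101, 102, 111, 112, 201, 202, 211, 212}
target 101 ∈ {PSO}

SC:no TSO:no PSO:yes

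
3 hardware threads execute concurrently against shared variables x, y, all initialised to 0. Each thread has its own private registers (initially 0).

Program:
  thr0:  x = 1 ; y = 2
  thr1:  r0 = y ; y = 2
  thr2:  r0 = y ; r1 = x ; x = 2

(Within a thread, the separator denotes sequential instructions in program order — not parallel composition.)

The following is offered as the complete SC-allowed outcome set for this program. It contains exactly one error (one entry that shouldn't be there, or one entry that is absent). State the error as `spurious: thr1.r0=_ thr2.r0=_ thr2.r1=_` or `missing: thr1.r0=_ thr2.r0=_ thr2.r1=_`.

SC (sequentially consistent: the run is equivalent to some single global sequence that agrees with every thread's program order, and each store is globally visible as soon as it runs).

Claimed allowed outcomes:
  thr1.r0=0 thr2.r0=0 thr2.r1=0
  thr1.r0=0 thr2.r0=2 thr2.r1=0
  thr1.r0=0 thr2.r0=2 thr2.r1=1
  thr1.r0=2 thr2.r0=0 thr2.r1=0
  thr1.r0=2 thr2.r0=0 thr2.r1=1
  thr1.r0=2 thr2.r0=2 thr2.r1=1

missing: thr1.r0=0 thr2.r0=0 thr2.r1=1

outcome vector order: (thr1.r0,thr2.r0,thr2.r1)
SC: 7 outcomes — {0/0/0, 0/0/1, 0/2/0, 0/2/1, 2/0/0, 2/0/1, 2/2/1}
SC∖claimed = {0/0/1}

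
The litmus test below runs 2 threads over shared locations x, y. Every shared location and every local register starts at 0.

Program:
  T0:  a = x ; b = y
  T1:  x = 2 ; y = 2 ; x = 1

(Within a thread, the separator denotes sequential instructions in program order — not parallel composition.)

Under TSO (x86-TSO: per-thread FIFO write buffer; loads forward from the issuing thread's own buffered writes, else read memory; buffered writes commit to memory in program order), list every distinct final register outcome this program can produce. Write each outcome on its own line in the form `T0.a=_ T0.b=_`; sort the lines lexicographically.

outcome vector order: (T0.a,T0.b)
|TSO outcomes| = 5

T0.a=0 T0.b=0
T0.a=0 T0.b=2
T0.a=1 T0.b=2
T0.a=2 T0.b=0
T0.a=2 T0.b=2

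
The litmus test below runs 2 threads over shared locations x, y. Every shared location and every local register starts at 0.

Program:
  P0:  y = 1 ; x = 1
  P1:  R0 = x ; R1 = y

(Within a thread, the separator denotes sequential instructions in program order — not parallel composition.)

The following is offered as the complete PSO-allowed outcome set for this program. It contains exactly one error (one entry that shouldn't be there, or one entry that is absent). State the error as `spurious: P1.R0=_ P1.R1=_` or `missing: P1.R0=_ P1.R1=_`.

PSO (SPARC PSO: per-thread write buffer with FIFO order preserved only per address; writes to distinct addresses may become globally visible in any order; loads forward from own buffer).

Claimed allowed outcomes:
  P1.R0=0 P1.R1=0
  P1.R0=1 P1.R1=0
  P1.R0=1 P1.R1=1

missing: P1.R0=0 P1.R1=1

outcome vector order: (P1.R0,P1.R1)
PSO: 4 outcomes — {(0,0), (0,1), (1,0), (1,1)}
PSO∖claimed = {(0,1)}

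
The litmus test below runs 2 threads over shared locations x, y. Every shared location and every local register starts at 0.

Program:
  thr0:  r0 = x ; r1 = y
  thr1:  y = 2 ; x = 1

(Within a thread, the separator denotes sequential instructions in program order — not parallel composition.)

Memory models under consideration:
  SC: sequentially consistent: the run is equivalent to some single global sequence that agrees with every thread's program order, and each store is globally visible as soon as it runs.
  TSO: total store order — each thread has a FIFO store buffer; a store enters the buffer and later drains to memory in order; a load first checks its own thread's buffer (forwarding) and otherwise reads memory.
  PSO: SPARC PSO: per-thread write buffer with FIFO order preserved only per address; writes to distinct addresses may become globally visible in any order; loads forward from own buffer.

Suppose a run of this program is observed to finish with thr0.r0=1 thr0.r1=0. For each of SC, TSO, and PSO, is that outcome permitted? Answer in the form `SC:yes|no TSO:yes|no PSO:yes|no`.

SC:no TSO:no PSO:yes

outcome vector order: (thr0.r0,thr0.r1)
SC (3): (0,0); (0,2); (1,2)
TSO (3): (0,0); (0,2); (1,2)
PSO (4): (0,0); (0,2); (1,0); (1,2)
target (1,0) ∈ {PSO}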